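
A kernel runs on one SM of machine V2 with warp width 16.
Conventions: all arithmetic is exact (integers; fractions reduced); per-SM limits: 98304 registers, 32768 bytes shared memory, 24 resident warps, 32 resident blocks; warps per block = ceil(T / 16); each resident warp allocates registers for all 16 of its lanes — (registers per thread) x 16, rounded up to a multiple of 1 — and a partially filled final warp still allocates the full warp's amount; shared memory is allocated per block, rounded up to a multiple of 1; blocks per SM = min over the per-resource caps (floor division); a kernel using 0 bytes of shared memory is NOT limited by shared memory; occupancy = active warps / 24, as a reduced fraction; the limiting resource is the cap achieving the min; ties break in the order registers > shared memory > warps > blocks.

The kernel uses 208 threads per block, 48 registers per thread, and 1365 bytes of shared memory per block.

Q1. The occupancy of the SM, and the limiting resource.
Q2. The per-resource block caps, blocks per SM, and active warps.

Answer: occupancy 13/24, limited by warps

registers: 9 blocks
shared memory: 24 blocks
warps: 1 block
blocks: 32 blocks

Answer: 1 block, 13 active warps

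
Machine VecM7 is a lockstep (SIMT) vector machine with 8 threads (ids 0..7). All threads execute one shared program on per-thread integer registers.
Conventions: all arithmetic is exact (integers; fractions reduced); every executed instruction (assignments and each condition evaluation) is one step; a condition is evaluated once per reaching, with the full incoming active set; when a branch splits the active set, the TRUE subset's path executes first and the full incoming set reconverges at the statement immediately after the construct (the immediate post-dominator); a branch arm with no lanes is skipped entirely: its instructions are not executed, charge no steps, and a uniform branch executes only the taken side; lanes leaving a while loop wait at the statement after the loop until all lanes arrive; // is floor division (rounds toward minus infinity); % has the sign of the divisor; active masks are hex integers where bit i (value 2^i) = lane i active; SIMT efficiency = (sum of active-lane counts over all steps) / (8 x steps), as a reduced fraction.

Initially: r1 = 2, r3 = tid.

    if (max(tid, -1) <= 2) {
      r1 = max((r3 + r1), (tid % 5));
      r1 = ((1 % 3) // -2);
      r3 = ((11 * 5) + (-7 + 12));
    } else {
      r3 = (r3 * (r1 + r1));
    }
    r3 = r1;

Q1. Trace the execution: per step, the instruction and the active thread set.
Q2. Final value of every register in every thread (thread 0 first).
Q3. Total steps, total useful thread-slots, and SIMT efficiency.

step 0: eval (max(tid, -1) <= 2)     0xff
step 1: r1 <- max((r3 + r1), (tid % 5)) 0x07
step 2: r1 <- ((1 % 3) // -2)        0x07
step 3: r3 <- ((11 * 5) + (-7 + 12)) 0x07
step 4: r3 <- (r3 * (r1 + r1))       0xf8
step 5: r3 <- r1                     0xff

Answer: 6 steps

r1: -1,-1,-1,2,2,2,2,2
r3: -1,-1,-1,2,2,2,2,2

steps = 6; useful = 30; efficiency = 30/48 = 5/8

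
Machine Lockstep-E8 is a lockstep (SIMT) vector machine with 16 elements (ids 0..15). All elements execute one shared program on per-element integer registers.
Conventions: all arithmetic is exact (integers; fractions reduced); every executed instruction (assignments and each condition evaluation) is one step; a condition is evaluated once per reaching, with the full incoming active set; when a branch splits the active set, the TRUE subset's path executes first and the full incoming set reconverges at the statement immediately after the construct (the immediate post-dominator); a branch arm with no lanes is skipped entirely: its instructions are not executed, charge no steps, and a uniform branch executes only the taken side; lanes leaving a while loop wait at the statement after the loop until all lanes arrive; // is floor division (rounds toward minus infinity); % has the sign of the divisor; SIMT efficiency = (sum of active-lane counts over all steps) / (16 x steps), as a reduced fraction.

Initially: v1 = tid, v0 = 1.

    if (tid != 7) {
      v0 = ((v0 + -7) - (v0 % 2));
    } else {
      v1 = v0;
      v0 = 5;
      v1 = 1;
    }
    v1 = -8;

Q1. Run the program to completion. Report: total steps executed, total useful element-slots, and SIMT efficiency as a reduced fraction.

Answer: 6 steps, 50 useful, 25/48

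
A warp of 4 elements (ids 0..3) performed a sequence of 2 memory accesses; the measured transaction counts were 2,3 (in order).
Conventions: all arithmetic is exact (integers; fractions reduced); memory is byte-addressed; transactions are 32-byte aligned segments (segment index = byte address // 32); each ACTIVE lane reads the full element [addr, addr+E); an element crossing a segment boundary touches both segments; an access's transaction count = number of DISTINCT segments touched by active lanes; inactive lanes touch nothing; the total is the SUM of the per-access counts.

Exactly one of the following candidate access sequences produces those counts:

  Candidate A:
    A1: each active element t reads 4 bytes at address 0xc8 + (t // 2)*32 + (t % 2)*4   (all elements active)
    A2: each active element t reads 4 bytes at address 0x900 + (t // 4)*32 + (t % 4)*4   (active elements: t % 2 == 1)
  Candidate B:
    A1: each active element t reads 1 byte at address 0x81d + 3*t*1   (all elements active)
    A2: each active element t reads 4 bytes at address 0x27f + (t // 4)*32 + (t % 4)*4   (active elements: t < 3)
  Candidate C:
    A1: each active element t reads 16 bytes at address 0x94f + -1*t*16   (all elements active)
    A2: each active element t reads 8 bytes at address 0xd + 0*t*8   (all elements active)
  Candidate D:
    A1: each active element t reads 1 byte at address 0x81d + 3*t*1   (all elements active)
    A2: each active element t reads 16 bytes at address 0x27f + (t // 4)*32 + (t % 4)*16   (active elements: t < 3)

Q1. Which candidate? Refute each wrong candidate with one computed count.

A: A2 gives 1 transaction, not 3
B: A2 gives 2 transactions, not 3
C: A1 gives 3 transactions, not 2
D: all counts match (2,3)

Answer: D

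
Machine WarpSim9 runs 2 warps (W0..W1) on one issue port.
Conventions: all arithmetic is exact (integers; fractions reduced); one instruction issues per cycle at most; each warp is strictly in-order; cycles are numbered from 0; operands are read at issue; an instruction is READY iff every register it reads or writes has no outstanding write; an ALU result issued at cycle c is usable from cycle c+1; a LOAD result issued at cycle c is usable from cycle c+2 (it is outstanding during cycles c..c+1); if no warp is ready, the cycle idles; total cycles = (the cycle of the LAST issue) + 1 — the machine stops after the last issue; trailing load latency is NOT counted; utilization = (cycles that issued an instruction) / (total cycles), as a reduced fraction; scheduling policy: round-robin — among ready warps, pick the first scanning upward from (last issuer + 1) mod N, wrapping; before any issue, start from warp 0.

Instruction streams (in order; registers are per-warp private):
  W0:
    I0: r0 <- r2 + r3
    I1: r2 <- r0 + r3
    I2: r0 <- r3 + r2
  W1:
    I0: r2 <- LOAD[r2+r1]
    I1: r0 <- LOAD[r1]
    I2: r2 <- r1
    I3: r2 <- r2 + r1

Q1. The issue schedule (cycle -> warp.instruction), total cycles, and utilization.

cycle 0: W0.I0
cycle 1: W1.I0
cycle 2: W0.I1
cycle 3: W1.I1
cycle 4: W0.I2
cycle 5: W1.I2
cycle 6: W1.I3

Answer: 7 cycles, utilization 1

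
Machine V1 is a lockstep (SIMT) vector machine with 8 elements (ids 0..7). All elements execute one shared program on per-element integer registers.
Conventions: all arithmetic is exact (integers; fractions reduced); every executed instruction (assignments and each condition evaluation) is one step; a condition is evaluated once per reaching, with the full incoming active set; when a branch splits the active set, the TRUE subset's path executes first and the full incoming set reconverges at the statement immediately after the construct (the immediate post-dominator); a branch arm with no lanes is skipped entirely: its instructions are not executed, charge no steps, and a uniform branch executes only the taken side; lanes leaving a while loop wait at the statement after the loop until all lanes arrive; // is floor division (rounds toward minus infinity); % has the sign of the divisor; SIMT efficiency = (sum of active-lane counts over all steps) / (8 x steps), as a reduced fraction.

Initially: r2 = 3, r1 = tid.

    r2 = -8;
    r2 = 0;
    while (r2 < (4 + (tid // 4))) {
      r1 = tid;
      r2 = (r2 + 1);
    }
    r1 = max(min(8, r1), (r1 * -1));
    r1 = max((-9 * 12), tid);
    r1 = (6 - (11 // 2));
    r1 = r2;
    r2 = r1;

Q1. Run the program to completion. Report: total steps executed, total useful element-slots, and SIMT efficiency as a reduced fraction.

Answer: 23 steps, 172 useful, 43/46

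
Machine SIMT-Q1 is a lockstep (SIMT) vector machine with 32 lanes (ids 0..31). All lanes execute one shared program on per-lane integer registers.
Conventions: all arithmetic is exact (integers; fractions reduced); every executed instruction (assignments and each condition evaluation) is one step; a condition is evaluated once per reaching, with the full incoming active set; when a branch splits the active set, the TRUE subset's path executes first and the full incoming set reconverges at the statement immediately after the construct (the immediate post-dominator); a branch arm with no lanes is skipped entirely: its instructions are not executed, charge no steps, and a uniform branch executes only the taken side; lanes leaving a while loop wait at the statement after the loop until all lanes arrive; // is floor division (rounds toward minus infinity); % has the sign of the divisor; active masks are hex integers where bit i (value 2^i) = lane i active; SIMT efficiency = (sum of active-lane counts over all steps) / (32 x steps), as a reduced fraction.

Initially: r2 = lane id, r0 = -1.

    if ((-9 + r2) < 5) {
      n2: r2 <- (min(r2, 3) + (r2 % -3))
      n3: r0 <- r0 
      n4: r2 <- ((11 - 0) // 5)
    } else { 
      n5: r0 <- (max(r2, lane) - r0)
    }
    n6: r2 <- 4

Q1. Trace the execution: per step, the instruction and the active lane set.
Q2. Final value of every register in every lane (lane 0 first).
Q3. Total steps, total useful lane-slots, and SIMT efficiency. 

step 0: eval ((-9 + r2) < 5)         0xffffffff
step 1: r2 <- (min(r2, 3) + (r2 % -3)) 0x00003fff
step 2: r0 <- r0                     0x00003fff
step 3: r2 <- ((11 - 0) // 5)        0x00003fff
step 4: r0 <- (max(r2, lane) - r0)   0xffffc000
step 5: r2 <- 4                      0xffffffff

Answer: 6 steps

r2: 4,4,4,4,4,4,4,4,4,4,4,4,4,4,4,4,4,4,4,4,4,4,4,4,4,4,4,4,4,4,4,4
r0: -1,-1,-1,-1,-1,-1,-1,-1,-1,-1,-1,-1,-1,-1,15,16,17,18,19,20,21,22,23,24,25,26,27,28,29,30,31,32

steps = 6; useful = 124; efficiency = 124/192 = 31/48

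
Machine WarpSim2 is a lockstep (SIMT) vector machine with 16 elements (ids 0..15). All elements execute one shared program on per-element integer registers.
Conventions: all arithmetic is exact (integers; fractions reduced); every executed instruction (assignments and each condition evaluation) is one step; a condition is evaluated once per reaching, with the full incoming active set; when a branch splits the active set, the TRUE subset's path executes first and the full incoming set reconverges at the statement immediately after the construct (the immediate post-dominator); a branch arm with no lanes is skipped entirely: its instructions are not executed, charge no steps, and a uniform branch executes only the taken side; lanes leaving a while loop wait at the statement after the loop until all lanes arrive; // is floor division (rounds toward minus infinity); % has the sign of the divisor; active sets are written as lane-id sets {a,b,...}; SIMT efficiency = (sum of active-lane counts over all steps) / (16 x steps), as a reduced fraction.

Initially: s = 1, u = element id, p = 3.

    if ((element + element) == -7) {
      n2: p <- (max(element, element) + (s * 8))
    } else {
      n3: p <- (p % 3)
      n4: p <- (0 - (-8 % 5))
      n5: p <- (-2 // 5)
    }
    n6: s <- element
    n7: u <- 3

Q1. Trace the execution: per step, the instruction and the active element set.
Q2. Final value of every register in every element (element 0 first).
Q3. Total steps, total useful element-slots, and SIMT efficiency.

step 0: eval ((element + element) == -7) {0,1,2,3,4,5,6,7,8,9,10,11,12,13,14,15}
step 1: p <- (p % 3)                 {0,1,2,3,4,5,6,7,8,9,10,11,12,13,14,15}
step 2: p <- (0 - (-8 % 5))          {0,1,2,3,4,5,6,7,8,9,10,11,12,13,14,15}
step 3: p <- (-2 // 5)               {0,1,2,3,4,5,6,7,8,9,10,11,12,13,14,15}
step 4: s <- element                 {0,1,2,3,4,5,6,7,8,9,10,11,12,13,14,15}
step 5: u <- 3                       {0,1,2,3,4,5,6,7,8,9,10,11,12,13,14,15}

Answer: 6 steps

s: 0,1,2,3,4,5,6,7,8,9,10,11,12,13,14,15
u: 3,3,3,3,3,3,3,3,3,3,3,3,3,3,3,3
p: -1,-1,-1,-1,-1,-1,-1,-1,-1,-1,-1,-1,-1,-1,-1,-1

steps = 6; useful = 96; efficiency = 96/96 = 1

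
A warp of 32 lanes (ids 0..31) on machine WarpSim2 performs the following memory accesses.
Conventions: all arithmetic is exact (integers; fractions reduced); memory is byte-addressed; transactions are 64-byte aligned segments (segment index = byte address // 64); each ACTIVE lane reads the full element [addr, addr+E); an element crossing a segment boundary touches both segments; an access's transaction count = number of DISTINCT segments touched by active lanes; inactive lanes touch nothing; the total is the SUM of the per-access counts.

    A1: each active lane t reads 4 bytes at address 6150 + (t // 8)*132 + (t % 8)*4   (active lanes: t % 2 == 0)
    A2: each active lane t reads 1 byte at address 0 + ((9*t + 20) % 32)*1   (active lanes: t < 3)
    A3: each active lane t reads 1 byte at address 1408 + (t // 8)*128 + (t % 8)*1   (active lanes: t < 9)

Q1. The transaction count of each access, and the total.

A1: 4 transactions
A2: 1 transaction
A3: 2 transactions

Answer: 4,1,2; total 7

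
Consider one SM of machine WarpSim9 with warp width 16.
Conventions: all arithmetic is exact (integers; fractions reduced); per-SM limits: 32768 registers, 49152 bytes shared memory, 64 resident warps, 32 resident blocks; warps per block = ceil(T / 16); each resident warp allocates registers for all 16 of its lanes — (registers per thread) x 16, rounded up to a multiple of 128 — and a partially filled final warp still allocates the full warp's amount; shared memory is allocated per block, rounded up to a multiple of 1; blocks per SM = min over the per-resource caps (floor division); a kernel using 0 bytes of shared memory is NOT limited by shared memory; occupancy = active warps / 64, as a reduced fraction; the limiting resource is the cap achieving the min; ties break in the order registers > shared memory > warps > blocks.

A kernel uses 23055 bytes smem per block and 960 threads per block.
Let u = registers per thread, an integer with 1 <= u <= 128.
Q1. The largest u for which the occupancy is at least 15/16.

Answer: u = 32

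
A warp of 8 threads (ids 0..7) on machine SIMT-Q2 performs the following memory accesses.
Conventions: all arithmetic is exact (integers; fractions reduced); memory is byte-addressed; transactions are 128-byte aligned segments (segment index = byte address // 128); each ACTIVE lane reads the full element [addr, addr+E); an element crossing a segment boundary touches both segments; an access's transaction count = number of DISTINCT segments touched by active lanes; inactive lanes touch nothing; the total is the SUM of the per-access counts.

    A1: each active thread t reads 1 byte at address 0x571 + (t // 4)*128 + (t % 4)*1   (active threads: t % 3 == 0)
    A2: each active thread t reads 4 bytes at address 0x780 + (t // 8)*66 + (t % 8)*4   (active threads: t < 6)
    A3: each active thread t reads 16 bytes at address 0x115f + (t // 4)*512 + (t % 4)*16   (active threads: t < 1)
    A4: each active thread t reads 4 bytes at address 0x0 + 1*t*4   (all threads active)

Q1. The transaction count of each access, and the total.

A1: 2 transactions
A2: 1 transaction
A3: 1 transaction
A4: 1 transaction

Answer: 2,1,1,1; total 5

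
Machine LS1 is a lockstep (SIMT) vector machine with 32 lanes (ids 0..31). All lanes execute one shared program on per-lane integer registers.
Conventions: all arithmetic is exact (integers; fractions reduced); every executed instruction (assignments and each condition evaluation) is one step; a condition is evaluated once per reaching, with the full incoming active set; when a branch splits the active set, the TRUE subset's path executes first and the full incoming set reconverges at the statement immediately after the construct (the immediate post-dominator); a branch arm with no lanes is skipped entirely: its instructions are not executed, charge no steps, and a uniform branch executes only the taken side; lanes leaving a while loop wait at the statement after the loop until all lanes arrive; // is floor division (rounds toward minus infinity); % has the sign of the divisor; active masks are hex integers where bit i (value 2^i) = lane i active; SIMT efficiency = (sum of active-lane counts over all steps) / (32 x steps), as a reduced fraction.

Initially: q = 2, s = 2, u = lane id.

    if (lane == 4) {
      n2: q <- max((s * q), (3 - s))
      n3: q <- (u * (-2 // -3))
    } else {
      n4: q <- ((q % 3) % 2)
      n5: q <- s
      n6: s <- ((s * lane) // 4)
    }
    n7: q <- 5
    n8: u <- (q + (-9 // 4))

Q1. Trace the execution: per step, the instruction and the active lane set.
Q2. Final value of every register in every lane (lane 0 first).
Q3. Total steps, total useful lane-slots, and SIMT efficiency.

step 0: eval (lane == 4)             0xffffffff
step 1: q <- max((s * q), (3 - s))   0x00000010
step 2: q <- (u * (-2 // -3))        0x00000010
step 3: q <- ((q % 3) % 2)           0xffffffef
step 4: q <- s                       0xffffffef
step 5: s <- ((s * lane) // 4)       0xffffffef
step 6: q <- 5                       0xffffffff
step 7: u <- (q + (-9 // 4))         0xffffffff

Answer: 8 steps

q: 5,5,5,5,5,5,5,5,5,5,5,5,5,5,5,5,5,5,5,5,5,5,5,5,5,5,5,5,5,5,5,5
s: 0,0,1,1,2,2,3,3,4,4,5,5,6,6,7,7,8,8,9,9,10,10,11,11,12,12,13,13,14,14,15,15
u: 2,2,2,2,2,2,2,2,2,2,2,2,2,2,2,2,2,2,2,2,2,2,2,2,2,2,2,2,2,2,2,2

steps = 8; useful = 191; efficiency = 191/256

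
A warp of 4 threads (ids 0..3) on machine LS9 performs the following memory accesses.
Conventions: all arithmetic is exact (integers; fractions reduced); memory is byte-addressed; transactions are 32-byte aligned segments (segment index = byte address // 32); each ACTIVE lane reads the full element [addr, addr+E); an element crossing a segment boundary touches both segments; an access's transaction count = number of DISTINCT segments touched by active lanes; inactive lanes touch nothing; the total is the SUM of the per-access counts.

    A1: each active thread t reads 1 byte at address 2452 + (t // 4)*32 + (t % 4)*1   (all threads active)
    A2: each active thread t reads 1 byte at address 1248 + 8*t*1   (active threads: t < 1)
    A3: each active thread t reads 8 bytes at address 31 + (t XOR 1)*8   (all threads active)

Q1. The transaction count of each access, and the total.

A1: 1 transaction
A2: 1 transaction
A3: 2 transactions

Answer: 1,1,2; total 4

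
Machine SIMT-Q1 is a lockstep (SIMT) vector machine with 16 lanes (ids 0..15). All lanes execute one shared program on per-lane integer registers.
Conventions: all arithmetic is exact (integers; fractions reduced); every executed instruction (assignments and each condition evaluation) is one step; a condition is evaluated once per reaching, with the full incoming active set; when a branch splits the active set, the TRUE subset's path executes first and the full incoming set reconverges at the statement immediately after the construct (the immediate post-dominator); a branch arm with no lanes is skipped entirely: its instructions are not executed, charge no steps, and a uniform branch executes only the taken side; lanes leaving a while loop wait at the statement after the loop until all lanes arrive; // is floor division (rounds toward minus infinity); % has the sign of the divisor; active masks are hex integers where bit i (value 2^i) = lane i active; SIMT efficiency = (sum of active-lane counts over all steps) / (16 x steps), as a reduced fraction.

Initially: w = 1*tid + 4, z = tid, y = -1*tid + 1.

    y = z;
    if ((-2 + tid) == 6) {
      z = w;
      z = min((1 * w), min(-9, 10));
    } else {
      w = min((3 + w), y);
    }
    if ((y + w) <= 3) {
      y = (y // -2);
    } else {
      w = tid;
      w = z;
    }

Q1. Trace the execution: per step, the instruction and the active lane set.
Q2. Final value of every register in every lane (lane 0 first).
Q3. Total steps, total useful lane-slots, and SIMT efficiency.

step 0: y <- z                       0xffff
step 1: eval ((-2 + tid) == 6)       0xffff
step 2: z <- w                       0x0100
step 3: z <- min((1 * w), min(-9, 10)) 0x0100
step 4: w <- min((3 + w), y)         0xfeff
step 5: eval ((y + w) <= 3)          0xffff
step 6: y <- (y // -2)               0x0003
step 7: w <- tid                     0xfffc
step 8: w <- z                       0xfffc

Answer: 9 steps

w: 0,1,2,3,4,5,6,7,-9,9,10,11,12,13,14,15
z: 0,1,2,3,4,5,6,7,-9,9,10,11,12,13,14,15
y: 0,-1,2,3,4,5,6,7,8,9,10,11,12,13,14,15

steps = 9; useful = 95; efficiency = 95/144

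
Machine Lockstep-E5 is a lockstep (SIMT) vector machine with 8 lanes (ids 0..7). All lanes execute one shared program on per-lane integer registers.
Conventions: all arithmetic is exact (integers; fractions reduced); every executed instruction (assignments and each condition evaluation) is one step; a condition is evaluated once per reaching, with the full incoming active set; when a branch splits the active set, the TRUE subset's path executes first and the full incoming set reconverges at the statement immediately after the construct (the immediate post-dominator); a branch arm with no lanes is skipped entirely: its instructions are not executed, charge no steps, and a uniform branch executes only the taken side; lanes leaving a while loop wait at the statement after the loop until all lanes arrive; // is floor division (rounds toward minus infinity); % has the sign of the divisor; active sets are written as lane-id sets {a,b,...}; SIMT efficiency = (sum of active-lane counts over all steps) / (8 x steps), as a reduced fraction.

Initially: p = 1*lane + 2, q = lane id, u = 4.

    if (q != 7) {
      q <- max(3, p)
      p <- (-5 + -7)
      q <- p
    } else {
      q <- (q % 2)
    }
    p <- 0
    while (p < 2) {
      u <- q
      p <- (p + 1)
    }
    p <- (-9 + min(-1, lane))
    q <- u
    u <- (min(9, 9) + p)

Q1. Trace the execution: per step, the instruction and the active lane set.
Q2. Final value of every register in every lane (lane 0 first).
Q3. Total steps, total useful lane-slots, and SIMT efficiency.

step 0: eval (q != 7)                {0,1,2,3,4,5,6,7}
step 1: q <- max(3, p)               {0,1,2,3,4,5,6}
step 2: p <- (-5 + -7)               {0,1,2,3,4,5,6}
step 3: q <- p                       {0,1,2,3,4,5,6}
step 4: q <- (q % 2)                 {7}
step 5: p <- 0                       {0,1,2,3,4,5,6,7}
step 6: eval (p < 2)                 {0,1,2,3,4,5,6,7}
step 7: u <- q                       {0,1,2,3,4,5,6,7}
step 8: p <- (p + 1)                 {0,1,2,3,4,5,6,7}
step 9: eval (p < 2)                 {0,1,2,3,4,5,6,7}
step 10: u <- q                       {0,1,2,3,4,5,6,7}
step 11: p <- (p + 1)                 {0,1,2,3,4,5,6,7}
step 12: eval (p < 2)                 {0,1,2,3,4,5,6,7}
step 13: p <- (-9 + min(-1, lane))    {0,1,2,3,4,5,6,7}
step 14: q <- u                       {0,1,2,3,4,5,6,7}
step 15: u <- (min(9, 9) + p)         {0,1,2,3,4,5,6,7}

Answer: 16 steps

p: -10,-10,-10,-10,-10,-10,-10,-10
q: -12,-12,-12,-12,-12,-12,-12,1
u: -1,-1,-1,-1,-1,-1,-1,-1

steps = 16; useful = 118; efficiency = 118/128 = 59/64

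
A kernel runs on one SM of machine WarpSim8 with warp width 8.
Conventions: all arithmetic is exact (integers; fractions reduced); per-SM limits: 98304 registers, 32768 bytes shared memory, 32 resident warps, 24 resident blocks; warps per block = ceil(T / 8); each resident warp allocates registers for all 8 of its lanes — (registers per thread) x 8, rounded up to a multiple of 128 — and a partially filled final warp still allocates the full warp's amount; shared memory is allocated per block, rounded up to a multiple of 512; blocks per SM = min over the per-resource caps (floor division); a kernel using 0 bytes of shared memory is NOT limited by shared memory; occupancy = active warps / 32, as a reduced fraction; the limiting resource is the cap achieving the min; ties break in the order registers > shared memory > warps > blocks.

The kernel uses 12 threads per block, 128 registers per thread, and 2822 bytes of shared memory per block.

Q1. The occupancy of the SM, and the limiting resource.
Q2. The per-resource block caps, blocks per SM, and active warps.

Answer: occupancy 5/8, limited by shared memory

registers: 48 blocks
shared memory: 10 blocks
warps: 16 blocks
blocks: 24 blocks

Answer: 10 blocks, 20 active warps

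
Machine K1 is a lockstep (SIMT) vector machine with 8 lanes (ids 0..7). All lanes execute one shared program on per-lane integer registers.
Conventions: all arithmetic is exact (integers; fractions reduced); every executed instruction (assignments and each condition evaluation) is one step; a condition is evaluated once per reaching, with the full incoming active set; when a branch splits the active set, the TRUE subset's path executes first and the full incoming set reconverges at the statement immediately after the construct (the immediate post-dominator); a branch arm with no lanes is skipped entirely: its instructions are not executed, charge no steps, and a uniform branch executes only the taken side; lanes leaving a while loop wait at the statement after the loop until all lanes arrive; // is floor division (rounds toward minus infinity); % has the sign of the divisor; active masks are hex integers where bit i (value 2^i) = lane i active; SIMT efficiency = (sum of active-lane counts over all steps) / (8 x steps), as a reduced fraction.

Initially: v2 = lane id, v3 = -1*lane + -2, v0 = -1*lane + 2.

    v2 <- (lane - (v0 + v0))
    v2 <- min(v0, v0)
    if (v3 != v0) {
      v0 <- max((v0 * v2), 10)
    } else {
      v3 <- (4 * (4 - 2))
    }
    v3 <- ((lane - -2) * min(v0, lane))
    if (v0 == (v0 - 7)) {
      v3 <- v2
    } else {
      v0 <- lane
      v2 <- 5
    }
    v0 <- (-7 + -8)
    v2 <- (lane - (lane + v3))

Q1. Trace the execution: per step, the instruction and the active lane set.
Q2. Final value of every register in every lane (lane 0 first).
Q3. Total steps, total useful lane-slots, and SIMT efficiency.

step 0: v2 <- (lane - (v0 + v0))     0xff
step 1: v2 <- min(v0, v0)            0xff
step 2: eval (v3 != v0)              0xff
step 3: v0 <- max((v0 * v2), 10)     0xff
step 4: v3 <- ((lane - -2) * min(v0, lane)) 0xff
step 5: eval (v0 == (v0 - 7))        0xff
step 6: v0 <- lane                   0xff
step 7: v2 <- 5                      0xff
step 8: v0 <- (-7 + -8)              0xff
step 9: v2 <- (lane - (lane + v3))   0xff

Answer: 10 steps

v2: 0,-3,-8,-15,-24,-35,-48,-63
v3: 0,3,8,15,24,35,48,63
v0: -15,-15,-15,-15,-15,-15,-15,-15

steps = 10; useful = 80; efficiency = 80/80 = 1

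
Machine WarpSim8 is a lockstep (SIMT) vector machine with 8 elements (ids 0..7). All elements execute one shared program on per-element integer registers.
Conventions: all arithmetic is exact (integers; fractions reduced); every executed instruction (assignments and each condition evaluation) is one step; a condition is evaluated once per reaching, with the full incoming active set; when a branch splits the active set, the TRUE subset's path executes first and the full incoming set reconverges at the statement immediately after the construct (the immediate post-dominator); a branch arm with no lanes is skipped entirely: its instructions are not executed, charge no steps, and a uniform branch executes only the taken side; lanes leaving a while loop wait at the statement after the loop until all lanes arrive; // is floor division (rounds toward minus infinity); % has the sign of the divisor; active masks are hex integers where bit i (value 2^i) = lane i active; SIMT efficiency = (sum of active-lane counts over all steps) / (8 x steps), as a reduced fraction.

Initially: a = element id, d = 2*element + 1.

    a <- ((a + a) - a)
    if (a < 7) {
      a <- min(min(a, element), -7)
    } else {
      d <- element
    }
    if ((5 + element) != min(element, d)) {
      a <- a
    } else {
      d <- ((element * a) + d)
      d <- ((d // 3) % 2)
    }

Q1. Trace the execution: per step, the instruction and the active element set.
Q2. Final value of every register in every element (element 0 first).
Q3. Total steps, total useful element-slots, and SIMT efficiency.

step 0: a <- ((a + a) - a)           0xff
step 1: eval (a < 7)                 0xff
step 2: a <- min(min(a, element), -7) 0x7f
step 3: d <- element                 0x80
step 4: eval ((5 + element) != min(element, d)) 0xff
step 5: a <- a                       0xff

Answer: 6 steps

a: -7,-7,-7,-7,-7,-7,-7,7
d: 1,3,5,7,9,11,13,7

steps = 6; useful = 40; efficiency = 40/48 = 5/6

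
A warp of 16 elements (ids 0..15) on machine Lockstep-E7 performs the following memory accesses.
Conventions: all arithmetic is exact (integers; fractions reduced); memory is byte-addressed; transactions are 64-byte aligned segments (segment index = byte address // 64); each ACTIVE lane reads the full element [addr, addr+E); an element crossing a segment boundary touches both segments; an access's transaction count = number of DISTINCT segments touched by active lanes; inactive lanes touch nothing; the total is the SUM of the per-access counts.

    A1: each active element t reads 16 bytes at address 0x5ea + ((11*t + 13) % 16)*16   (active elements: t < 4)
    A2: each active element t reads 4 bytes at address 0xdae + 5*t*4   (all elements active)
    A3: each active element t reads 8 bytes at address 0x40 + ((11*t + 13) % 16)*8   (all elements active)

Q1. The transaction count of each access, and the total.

A1: 4 transactions
A2: 6 transactions
A3: 2 transactions

Answer: 4,6,2; total 12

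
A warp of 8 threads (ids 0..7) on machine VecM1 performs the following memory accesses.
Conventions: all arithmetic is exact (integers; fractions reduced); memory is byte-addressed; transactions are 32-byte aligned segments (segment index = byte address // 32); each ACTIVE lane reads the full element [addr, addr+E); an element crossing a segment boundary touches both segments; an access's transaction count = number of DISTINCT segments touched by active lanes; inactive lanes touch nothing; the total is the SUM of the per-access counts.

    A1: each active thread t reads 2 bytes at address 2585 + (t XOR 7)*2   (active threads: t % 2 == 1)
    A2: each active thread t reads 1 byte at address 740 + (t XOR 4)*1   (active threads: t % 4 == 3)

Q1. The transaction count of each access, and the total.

A1: 2 transactions
A2: 1 transaction

Answer: 2,1; total 3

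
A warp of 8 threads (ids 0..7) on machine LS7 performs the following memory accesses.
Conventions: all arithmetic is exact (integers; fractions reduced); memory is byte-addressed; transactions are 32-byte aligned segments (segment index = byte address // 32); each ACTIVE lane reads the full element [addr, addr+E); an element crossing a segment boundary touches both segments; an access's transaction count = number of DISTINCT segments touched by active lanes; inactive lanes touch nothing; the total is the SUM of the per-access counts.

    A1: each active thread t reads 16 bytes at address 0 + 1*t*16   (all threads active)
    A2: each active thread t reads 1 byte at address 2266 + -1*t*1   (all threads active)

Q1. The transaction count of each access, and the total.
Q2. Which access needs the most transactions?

A1: 4 transactions
A2: 1 transaction

Answer: 4,1; total 5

Answer: A1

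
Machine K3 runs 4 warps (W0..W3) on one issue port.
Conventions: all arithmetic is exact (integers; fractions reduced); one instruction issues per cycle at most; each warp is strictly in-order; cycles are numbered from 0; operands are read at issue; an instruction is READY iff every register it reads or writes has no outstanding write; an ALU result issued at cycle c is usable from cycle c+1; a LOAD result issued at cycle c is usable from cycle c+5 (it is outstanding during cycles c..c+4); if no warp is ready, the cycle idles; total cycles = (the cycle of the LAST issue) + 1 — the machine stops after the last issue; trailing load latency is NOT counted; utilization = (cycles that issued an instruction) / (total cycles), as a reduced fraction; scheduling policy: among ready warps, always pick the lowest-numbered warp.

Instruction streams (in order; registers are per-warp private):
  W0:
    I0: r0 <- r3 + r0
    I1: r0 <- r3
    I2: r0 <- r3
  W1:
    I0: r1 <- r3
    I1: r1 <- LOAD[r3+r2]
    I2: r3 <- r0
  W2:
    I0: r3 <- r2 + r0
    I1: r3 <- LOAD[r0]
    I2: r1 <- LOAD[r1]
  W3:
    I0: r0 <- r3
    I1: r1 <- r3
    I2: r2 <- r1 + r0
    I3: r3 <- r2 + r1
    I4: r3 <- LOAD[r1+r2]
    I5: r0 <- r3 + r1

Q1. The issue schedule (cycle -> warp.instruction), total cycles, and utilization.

cycle 0: W0.I0
cycle 1: W0.I1
cycle 2: W0.I2
cycle 3: W1.I0
cycle 4: W1.I1
cycle 5: W1.I2
cycle 6: W2.I0
cycle 7: W2.I1
cycle 8: W2.I2
cycle 9: W3.I0
cycle 10: W3.I1
cycle 11: W3.I2
cycle 12: W3.I3
cycle 13: W3.I4
cycle 14: idle
cycle 15: idle
cycle 16: idle
cycle 17: idle
cycle 18: W3.I5

Answer: 19 cycles, utilization 15/19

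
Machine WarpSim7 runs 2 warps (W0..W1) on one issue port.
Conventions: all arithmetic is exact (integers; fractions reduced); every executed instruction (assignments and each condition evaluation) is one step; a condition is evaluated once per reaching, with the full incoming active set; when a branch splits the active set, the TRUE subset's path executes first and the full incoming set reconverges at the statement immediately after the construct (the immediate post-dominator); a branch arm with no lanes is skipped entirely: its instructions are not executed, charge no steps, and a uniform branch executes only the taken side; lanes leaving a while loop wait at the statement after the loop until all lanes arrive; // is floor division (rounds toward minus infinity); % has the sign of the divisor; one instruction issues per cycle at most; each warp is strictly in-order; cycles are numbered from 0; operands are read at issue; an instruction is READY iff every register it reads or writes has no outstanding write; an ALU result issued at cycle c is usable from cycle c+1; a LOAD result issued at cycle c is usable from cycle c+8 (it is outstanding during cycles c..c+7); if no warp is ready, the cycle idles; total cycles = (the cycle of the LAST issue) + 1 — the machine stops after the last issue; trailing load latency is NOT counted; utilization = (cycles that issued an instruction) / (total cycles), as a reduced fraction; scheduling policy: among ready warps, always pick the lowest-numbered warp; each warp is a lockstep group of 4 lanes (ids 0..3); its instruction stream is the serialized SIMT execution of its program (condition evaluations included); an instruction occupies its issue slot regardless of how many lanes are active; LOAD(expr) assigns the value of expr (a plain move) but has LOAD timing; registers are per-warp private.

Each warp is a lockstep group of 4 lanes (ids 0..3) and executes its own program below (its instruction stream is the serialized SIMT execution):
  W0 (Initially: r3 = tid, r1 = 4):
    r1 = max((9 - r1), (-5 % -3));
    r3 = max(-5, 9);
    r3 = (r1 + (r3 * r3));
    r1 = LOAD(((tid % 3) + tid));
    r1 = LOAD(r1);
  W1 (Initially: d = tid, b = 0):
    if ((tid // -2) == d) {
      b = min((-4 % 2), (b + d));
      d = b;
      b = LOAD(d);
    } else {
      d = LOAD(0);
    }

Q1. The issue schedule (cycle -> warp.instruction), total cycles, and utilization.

cycle 0: W0.I0
cycle 1: W0.I1
cycle 2: W0.I2
cycle 3: W0.I3
cycle 4: W1.I0
cycle 5: W1.I1
cycle 6: W1.I2
cycle 7: W1.I3
cycle 8: W1.I4
cycle 9: idle
cycle 10: idle
cycle 11: W0.I4

Answer: 12 cycles, utilization 5/6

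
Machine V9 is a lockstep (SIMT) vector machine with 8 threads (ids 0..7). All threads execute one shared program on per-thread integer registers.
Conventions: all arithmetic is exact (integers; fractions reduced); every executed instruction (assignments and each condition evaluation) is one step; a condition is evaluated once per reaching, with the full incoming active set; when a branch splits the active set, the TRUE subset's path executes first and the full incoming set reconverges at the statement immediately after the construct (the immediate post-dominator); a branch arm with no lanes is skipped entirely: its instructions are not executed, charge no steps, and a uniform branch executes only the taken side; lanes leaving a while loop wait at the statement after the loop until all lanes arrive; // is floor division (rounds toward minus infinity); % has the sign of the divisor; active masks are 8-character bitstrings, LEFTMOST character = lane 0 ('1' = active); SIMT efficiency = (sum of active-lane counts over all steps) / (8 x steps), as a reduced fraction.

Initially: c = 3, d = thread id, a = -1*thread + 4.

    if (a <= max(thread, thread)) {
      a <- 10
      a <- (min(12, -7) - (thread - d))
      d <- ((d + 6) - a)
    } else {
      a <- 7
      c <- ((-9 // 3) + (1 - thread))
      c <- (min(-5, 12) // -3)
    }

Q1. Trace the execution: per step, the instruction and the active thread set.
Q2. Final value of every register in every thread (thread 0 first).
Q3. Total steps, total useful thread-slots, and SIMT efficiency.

step 0: eval (a <= max(thread, thread)) 11111111
step 1: a <- 10                      00111111
step 2: a <- (min(12, -7) - (thread - d)) 00111111
step 3: d <- ((d + 6) - a)           00111111
step 4: a <- 7                       11000000
step 5: c <- ((-9 // 3) + (1 - thread)) 11000000
step 6: c <- (min(-5, 12) // -3)     11000000

Answer: 7 steps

c: 1,1,3,3,3,3,3,3
d: 0,1,15,16,17,18,19,20
a: 7,7,-7,-7,-7,-7,-7,-7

steps = 7; useful = 32; efficiency = 32/56 = 4/7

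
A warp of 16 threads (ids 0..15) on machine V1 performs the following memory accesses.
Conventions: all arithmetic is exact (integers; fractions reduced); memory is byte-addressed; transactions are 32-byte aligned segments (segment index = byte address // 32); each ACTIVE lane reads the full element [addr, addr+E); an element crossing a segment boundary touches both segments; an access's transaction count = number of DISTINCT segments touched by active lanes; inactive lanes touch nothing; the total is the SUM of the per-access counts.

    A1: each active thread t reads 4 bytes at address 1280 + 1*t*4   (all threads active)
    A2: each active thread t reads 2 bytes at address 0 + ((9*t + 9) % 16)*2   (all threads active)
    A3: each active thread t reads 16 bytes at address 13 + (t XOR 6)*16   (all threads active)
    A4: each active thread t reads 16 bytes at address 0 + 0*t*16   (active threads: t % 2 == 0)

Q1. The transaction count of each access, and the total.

A1: 2 transactions
A2: 1 transaction
A3: 9 transactions
A4: 1 transaction

Answer: 2,1,9,1; total 13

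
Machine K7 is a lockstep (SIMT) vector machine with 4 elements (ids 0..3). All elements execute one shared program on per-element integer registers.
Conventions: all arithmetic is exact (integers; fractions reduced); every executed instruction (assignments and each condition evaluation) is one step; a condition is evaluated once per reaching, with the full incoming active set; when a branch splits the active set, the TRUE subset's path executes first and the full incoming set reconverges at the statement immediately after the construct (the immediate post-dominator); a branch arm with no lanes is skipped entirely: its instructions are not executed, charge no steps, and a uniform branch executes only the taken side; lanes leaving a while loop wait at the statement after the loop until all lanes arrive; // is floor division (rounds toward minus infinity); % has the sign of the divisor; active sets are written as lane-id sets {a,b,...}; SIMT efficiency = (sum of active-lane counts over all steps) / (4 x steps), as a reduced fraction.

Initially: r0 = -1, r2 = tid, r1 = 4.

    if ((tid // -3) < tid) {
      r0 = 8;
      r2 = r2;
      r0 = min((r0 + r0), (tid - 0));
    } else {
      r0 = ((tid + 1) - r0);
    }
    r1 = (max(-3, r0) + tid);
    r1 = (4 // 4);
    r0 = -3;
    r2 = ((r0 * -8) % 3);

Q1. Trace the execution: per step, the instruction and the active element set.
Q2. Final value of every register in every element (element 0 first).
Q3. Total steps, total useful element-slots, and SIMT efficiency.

step 0: eval ((tid // -3) < tid)     {0,1,2,3}
step 1: r0 <- 8                      {1,2,3}
step 2: r2 <- r2                     {1,2,3}
step 3: r0 <- min((r0 + r0), (tid - 0)) {1,2,3}
step 4: r0 <- ((tid + 1) - r0)       {0}
step 5: r1 <- (max(-3, r0) + tid)    {0,1,2,3}
step 6: r1 <- (4 // 4)               {0,1,2,3}
step 7: r0 <- -3                     {0,1,2,3}
step 8: r2 <- ((r0 * -8) % 3)        {0,1,2,3}

Answer: 9 steps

r0: -3,-3,-3,-3
r2: 0,0,0,0
r1: 1,1,1,1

steps = 9; useful = 30; efficiency = 30/36 = 5/6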